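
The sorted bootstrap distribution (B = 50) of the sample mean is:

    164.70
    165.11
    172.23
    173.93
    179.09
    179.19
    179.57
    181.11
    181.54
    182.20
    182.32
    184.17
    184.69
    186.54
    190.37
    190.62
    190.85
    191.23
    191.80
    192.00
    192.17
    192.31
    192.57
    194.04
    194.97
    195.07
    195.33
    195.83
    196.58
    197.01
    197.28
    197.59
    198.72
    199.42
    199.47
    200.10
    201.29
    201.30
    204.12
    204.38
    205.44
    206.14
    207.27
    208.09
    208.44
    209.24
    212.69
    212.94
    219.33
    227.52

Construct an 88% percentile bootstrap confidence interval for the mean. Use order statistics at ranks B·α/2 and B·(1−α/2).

α = 0.12; lower rank = 50 × 0.060 = 3; upper rank = 50 × 0.940 = 47.
The 3rd smallest replicate is 172.23; the 47th is 212.69.

(172.23, 212.69)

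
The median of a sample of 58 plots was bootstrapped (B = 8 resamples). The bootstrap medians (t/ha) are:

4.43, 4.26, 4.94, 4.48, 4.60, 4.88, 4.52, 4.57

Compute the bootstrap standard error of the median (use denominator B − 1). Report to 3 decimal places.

SE* = 0.226

Bootstrap SE is the standard deviation of the 8 replicate medians.
Mean of replicates: (4.43 + 4.26 + 4.94 + 4.48 + 4.60 + 4.88 + 4.52 + 4.57) / 8 = 36.6800 / 8 = 4.5850
Sum of squared deviations: (−0.1550)² + (−0.3250)² + (+0.3550)² + (−0.1050)² + (+0.0150)² + (+0.2950)² + (−0.0650)² + (−0.0150)² = 0.3584
Variance = 0.3584 / 7 = 0.0512
SE* = √0.0512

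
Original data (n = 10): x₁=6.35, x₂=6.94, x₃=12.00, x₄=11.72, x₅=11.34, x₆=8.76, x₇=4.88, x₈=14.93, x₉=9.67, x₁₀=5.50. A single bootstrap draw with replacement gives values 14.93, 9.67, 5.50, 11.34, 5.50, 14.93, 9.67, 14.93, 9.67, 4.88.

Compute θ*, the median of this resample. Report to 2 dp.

Sorted: 4.88, 5.50, 5.50, 9.67, 9.67, 9.67, 11.34, 14.93, 14.93, 14.93
Median = average of the two middle values = 9.67

θ* = 9.67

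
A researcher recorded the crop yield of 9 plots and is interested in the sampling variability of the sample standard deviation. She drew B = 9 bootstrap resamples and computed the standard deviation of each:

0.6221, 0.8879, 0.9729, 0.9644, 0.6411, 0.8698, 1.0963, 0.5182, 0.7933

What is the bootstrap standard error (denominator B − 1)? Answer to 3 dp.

SE* = 0.191

Bootstrap SE is the standard deviation of the 9 replicate standard deviations.
Mean of replicates: (0.6221 + 0.8879 + 0.9729 + 0.9644 + 0.6411 + 0.8698 + 1.0963 + 0.5182 + 0.7933) / 9 = 7.36600 / 9 = 0.81844
Sum of squared deviations: (−0.19634)² + (+0.06946)² + (+0.15446)² + (+0.14596)² + (−0.17734)² + (+0.05136)² + (+0.27786)² + (−0.30024)² + (−0.02514)² = 0.29061
Variance = 0.29061 / 8 = 0.03633
SE* = √0.03633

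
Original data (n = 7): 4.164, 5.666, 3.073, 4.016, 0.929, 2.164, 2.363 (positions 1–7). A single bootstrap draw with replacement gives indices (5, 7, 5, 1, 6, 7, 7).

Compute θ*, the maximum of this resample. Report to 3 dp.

θ* = 4.164

Resample values: 0.929, 2.363, 0.929, 4.164, 2.164, 2.363, 2.363.
Maximum = 4.164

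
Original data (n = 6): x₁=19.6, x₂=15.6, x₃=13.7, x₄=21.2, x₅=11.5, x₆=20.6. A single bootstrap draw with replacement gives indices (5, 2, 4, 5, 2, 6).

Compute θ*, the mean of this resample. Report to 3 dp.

Resample values: 11.5, 15.6, 21.2, 11.5, 15.6, 20.6.
Mean = (11.5 + 15.6 + 21.2 + 11.5 + 15.6 + 20.6) / 6 = 96.00 / 6 = 16.000

θ* = 16.000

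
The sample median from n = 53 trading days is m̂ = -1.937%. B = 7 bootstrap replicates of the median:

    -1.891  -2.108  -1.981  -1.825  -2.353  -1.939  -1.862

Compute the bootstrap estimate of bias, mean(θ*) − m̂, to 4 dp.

mean(θ*) = ((-1.891) + (-2.108) + (-1.981) + (-1.825) + (-2.353) + (-1.939) + (-1.862)) / 7 = -1.99414
bias = -1.99414 − -1.937

bias = −0.0571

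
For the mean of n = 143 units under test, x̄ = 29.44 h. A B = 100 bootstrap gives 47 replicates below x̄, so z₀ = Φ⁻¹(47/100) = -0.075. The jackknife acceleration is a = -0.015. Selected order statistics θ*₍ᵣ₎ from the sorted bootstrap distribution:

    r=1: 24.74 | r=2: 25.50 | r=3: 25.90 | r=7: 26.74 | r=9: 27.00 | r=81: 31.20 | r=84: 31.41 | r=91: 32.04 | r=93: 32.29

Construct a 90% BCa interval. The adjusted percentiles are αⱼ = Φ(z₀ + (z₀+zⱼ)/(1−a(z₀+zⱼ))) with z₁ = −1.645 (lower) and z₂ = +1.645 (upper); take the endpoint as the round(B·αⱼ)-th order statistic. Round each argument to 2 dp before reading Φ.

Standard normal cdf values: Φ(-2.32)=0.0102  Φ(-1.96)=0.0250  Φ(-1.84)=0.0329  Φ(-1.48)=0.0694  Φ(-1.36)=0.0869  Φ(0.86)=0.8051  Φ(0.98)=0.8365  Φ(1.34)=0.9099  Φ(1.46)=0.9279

(25.90, 32.29)

Lower: z₀ + z₁ = -0.075 + (-1.645) = -1.720; 1 − a(z₀+z₁) = 1 − (-0.015)(-1.720) = 0.9742; argument = -0.075 + (-1.720)/0.9742 = -1.8406 → -1.84.
α₁ = Φ(-1.84) = 0.0329; rank = round(100 × 0.0329) = 3; θ*₍3₎ = 25.90.
Upper: z₀ + z₂ = 1.570; 1 − a(z₀+z₂) = 1.0235; argument = 1.4589 → 1.46; α₂ = 0.9279; rank = 93; θ*₍93₎ = 32.29.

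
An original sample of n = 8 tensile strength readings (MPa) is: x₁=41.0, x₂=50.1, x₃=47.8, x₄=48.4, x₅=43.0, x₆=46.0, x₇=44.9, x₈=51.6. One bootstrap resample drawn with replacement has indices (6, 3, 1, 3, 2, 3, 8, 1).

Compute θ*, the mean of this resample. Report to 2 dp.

θ* = 46.64

Resample values: 46.0, 47.8, 41.0, 47.8, 50.1, 47.8, 51.6, 41.0.
Mean = (46.0 + 47.8 + 41.0 + 47.8 + 50.1 + 47.8 + 51.6 + 41.0) / 8 = 373.10 / 8 = 46.64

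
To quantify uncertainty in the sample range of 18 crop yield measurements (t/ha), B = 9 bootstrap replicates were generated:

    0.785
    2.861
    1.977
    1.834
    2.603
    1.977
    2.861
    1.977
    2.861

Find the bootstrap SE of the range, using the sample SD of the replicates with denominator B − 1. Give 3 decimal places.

Bootstrap SE is the standard deviation of the 9 replicate ranges.
Mean of replicates: (0.785 + 2.861 + 1.977 + 1.834 + 2.603 + 1.977 + 2.861 + 1.977 + 2.861) / 9 = 19.7360 / 9 = 2.1929
Sum of squared deviations: (−1.4079)² + (+0.6681)² + (−0.2159)² + (−0.3589)² + (+0.4101)² + (−0.2159)² + (+0.6681)² + (−0.2159)² + (+0.6681)² = 3.7581
Variance = 3.7581 / 8 = 0.4698
SE* = √0.4698

SE* = 0.685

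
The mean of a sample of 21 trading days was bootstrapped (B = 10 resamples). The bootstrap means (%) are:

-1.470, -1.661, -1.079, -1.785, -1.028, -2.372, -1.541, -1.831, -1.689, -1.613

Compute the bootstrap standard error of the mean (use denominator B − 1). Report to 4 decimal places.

SE* = 0.3821

Bootstrap SE is the standard deviation of the 10 replicate means.
Mean of replicates: ((-1.470) + (-1.661) + (-1.079) + (-1.785) + (-1.028) + (-2.372) + (-1.541) + (-1.831) + (-1.689) + (-1.613)) / 10 = -16.06900 / 10 = -1.60690
Sum of squared deviations: (+0.13690)² + (−0.05410)² + (+0.52790)² + (−0.17810)² + (+0.57890)² + (−0.76510)² + (+0.06590)² + (−0.22410)² + (−0.08210)² + (−0.00610)² = 1.31391
Variance = 1.31391 / 9 = 0.14599
SE* = √0.14599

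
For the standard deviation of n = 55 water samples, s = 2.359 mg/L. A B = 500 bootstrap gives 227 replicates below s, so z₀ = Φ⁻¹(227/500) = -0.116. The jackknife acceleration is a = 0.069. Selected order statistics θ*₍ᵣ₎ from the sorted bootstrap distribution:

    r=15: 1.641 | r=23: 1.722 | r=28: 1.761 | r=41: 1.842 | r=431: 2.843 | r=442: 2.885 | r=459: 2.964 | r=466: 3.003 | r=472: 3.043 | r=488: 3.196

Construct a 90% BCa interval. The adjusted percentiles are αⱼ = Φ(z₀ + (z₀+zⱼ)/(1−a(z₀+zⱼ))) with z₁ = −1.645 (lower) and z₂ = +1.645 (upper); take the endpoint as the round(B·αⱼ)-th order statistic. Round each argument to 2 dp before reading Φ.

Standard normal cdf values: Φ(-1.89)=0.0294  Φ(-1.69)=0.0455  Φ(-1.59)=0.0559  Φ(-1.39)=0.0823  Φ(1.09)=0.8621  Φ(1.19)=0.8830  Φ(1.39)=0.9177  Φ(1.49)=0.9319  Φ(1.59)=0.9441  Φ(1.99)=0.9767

Lower: z₀ + z₁ = -0.116 + (-1.645) = -1.761; 1 − a(z₀+z₁) = 1 − (0.069)(-1.761) = 1.1215; argument = -0.116 + (-1.761)/1.1215 = -1.6862 → -1.69.
α₁ = Φ(-1.69) = 0.0455; rank = round(500 × 0.0455) = 23; θ*₍23₎ = 1.722.
Upper: z₀ + z₂ = 1.529; 1 − a(z₀+z₂) = 0.8945; argument = 1.5933 → 1.59; α₂ = 0.9441; rank = 472; θ*₍472₎ = 3.043.

(1.722, 3.043)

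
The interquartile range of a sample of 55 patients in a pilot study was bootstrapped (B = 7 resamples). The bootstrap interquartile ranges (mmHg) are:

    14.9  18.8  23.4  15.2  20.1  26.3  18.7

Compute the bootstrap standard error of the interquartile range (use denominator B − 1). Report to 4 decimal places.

SE* = 4.1327

Bootstrap SE is the standard deviation of the 7 replicate interquartile ranges.
Mean of replicates: (14.9 + 18.8 + 23.4 + 15.2 + 20.1 + 26.3 + 18.7) / 7 = 137.40000 / 7 = 19.62857
Sum of squared deviations: (−4.72857)² + (−0.82857)² + (+3.77143)² + (−4.42857)² + (+0.47143)² + (+6.67143)² + (−0.92857)² = 102.47429
Variance = 102.47429 / 6 = 17.07905
SE* = √17.07905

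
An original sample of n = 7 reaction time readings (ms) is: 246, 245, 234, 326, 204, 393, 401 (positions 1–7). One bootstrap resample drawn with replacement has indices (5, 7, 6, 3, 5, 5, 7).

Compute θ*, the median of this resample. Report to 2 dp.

Resample values: 204, 401, 393, 234, 204, 204, 401.
Sorted: 204, 204, 204, 234, 393, 401, 401
Median = middle value = 234.00

θ* = 234.00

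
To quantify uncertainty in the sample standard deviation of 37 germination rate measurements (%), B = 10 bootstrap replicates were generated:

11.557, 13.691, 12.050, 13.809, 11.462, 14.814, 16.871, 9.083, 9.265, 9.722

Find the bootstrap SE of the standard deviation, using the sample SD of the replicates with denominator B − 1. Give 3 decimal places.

Bootstrap SE is the standard deviation of the 10 replicate standard deviations.
Mean of replicates: (11.557 + 13.691 + 12.050 + 13.809 + 11.462 + 14.814 + 16.871 + 9.083 + 9.265 + 9.722) / 10 = 122.3240 / 10 = 12.2324
Sum of squared deviations: (−0.6754)² + (+1.4586)² + (−0.1824)² + (+1.5766)² + (−0.7704)² + (+2.5816)² + (+4.6386)² + (−3.1494)² + (−2.9674)² + (−2.5104)² = 58.9037
Variance = 58.9037 / 9 = 6.5449
SE* = √6.5449

SE* = 2.558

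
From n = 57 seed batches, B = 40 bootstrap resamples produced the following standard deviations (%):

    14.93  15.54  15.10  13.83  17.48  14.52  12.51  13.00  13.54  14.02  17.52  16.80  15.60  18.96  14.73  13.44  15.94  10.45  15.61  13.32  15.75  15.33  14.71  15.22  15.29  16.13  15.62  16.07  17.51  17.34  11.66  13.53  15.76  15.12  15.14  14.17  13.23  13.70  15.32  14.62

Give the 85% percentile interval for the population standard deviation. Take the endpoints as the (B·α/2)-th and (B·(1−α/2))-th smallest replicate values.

Sorted replicates: 10.45, 11.66, 12.51, 13.00, 13.23, 13.32, 13.44, 13.53, 13.54, 13.70, 13.83, 14.02, 14.17, 14.52, 14.62, 14.71, 14.73, 14.93, 15.10, 15.12, 15.14, 15.22, 15.29, 15.32, 15.33, 15.54, 15.60, 15.61, 15.62, 15.75, 15.76, 15.94, 16.07, 16.13, 16.80, 17.34, 17.48, 17.51, 17.52, 18.96
α = 0.15; lower rank = 40 × 0.075 = 3; upper rank = 40 × 0.925 = 37.
The 3rd smallest replicate is 12.51; the 37th is 17.48.

(12.51, 17.48)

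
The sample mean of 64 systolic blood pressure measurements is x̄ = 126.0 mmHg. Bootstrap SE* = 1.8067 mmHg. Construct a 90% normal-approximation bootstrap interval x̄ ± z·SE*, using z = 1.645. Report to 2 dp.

(123.03, 128.97)

Margin = 1.645 × 1.8067 = 2.972
Interval: 126.0 ± 2.972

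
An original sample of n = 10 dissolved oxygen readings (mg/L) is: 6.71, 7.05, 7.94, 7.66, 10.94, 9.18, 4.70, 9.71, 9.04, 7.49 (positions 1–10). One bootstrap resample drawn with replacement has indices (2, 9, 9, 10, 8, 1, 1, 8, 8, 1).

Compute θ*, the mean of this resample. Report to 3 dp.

θ* = 8.188

Resample values: 7.05, 9.04, 9.04, 7.49, 9.71, 6.71, 6.71, 9.71, 9.71, 6.71.
Mean = (7.05 + 9.04 + 9.04 + 7.49 + 9.71 + 6.71 + 6.71 + 9.71 + 9.71 + 6.71) / 10 = 81.880 / 10 = 8.188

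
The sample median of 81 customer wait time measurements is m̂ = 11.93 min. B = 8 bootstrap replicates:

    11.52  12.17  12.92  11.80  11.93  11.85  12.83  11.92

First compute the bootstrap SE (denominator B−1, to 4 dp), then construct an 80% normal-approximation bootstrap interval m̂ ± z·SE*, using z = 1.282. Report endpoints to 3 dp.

Mean of replicates = 12.1175; sum of squared deviations = 1.7580; SE* = √(1.7580/7) = 0.5011
Margin = 1.282 × 0.5011 = 0.6424
Interval: 11.93 ± 0.6424

(11.288, 12.572)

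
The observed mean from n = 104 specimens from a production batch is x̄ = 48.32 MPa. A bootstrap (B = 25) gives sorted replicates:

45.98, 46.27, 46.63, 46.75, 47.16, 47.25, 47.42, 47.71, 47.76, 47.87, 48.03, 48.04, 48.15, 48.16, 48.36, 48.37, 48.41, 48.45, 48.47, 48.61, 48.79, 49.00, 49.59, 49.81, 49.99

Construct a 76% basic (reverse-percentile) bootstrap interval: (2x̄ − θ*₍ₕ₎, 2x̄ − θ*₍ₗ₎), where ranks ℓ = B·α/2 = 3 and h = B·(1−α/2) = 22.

Percentile endpoints at ranks 3 and 22: θ*₍3₎ = 46.63, θ*₍22₎ = 49.00.
Basic interval reflects these around x̄:
  lower = 2 × 48.32 − 49.00 = 47.64
  upper = 2 × 48.32 − 46.63 = 50.01

(47.64, 50.01)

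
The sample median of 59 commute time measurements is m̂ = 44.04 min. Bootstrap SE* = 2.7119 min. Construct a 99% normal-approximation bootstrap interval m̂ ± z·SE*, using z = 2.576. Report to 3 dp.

Margin = 2.576 × 2.7119 = 6.9859
Interval: 44.04 ± 6.9859

(37.054, 51.026)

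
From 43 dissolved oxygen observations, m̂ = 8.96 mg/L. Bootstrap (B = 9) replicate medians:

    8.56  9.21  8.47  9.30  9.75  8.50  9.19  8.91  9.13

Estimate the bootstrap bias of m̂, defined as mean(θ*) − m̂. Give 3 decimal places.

mean(θ*) = (8.56 + 9.21 + 8.47 + 9.30 + 9.75 + 8.50 + 9.19 + 8.91 + 9.13) / 9 = 9.0022
bias = 9.0022 − 8.96

bias = +0.042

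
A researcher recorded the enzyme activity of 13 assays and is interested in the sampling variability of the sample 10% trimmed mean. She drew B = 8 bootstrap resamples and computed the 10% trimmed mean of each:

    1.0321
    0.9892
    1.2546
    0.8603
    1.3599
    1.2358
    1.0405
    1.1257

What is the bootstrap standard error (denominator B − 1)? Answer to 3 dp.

Bootstrap SE is the standard deviation of the 8 replicate 10% trimmed means.
Mean of replicates: (1.0321 + 0.9892 + 1.2546 + 0.8603 + 1.3599 + 1.2358 + 1.0405 + 1.1257) / 8 = 8.89810 / 8 = 1.11226
Sum of squared deviations: (−0.08016)² + (−0.12306)² + (+0.14234)² + (−0.25196)² + (+0.24764)² + (+0.12354)² + (−0.07176)² + (+0.01344)² = 0.18723
Variance = 0.18723 / 7 = 0.02675
SE* = √0.02675

SE* = 0.164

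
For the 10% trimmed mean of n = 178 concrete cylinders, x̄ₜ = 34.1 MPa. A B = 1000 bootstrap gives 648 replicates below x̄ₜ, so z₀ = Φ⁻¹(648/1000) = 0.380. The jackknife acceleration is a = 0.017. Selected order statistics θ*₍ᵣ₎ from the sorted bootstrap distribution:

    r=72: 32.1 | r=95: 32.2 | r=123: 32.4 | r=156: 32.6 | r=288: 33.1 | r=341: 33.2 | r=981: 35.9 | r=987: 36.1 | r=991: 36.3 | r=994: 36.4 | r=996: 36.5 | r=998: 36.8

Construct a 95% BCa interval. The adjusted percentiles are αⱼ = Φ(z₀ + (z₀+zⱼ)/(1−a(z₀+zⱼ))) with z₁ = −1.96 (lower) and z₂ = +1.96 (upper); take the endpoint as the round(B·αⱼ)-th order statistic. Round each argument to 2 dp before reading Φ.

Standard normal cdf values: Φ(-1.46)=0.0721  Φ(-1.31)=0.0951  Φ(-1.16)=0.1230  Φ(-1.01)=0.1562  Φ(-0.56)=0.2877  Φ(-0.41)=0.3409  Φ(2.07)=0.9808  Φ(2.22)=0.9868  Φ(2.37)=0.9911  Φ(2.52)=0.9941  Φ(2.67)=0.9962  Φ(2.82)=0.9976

(32.4, 36.8)

Lower: z₀ + z₁ = 0.380 + (-1.960) = -1.580; 1 − a(z₀+z₁) = 1 − (0.017)(-1.580) = 1.0269; argument = 0.380 + (-1.580)/1.0269 = -1.1587 → -1.16.
α₁ = Φ(-1.16) = 0.1230; rank = round(1000 × 0.1230) = 123; θ*₍123₎ = 32.4.
Upper: z₀ + z₂ = 2.340; 1 − a(z₀+z₂) = 0.9602; argument = 2.8169 → 2.82; α₂ = 0.9976; rank = 998; θ*₍998₎ = 36.8.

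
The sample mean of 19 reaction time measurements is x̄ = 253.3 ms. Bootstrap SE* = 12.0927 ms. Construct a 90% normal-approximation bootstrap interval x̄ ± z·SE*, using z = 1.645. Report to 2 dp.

Margin = 1.645 × 12.0927 = 19.892
Interval: 253.3 ± 19.892

(233.41, 273.19)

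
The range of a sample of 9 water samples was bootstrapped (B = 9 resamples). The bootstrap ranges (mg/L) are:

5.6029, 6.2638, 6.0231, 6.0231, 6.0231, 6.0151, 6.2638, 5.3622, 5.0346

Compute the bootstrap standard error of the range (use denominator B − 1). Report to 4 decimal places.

SE* = 0.4218

Bootstrap SE is the standard deviation of the 9 replicate ranges.
Mean of replicates: (5.6029 + 6.2638 + 6.0231 + 6.0231 + 6.0231 + 6.0151 + 6.2638 + 5.3622 + 5.0346) / 9 = 52.61170 / 9 = 5.84574
Sum of squared deviations: (−0.24284)² + (+0.41806)² + (+0.17736)² + (+0.17736)² + (+0.17736)² + (+0.16936)² + (+0.41806)² + (−0.48354)² + (−0.81114)² = 1.42333
Variance = 1.42333 / 8 = 0.17792
SE* = √0.17792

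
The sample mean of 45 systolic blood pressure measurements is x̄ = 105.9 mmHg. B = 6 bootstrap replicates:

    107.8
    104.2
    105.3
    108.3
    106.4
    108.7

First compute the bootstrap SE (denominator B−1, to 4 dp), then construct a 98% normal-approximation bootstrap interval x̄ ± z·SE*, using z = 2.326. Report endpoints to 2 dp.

Mean of replicates = 106.7833; sum of squared deviations = 16.0283; SE* = √(16.0283/5) = 1.7904
Margin = 2.326 × 1.7904 = 4.164
Interval: 105.9 ± 4.164

(101.74, 110.06)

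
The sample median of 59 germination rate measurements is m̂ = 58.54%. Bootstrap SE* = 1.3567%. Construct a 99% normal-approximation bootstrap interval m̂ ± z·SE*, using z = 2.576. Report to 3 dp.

Margin = 2.576 × 1.3567 = 3.4949
Interval: 58.54 ± 3.4949

(55.045, 62.035)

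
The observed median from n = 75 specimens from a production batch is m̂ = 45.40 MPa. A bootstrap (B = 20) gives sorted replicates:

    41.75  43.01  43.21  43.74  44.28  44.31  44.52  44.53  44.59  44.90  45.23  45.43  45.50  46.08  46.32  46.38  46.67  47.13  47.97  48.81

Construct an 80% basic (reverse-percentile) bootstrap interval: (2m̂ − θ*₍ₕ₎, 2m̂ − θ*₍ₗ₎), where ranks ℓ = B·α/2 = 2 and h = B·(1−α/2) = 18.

(43.67, 47.79)

Percentile endpoints at ranks 2 and 18: θ*₍2₎ = 43.01, θ*₍18₎ = 47.13.
Basic interval reflects these around m̂:
  lower = 2 × 45.40 − 47.13 = 43.67
  upper = 2 × 45.40 − 43.01 = 47.79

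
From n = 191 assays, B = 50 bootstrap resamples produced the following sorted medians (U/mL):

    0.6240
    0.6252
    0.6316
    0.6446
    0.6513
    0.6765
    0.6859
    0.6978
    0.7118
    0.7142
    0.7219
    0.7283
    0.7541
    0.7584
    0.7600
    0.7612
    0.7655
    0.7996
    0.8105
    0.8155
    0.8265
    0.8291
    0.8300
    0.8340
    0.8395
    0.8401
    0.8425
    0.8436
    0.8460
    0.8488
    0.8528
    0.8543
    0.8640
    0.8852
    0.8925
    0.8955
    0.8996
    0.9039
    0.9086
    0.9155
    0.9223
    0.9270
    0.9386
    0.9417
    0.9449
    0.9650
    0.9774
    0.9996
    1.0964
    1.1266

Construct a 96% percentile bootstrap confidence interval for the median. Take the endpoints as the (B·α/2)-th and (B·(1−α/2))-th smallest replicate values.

(0.6240, 1.0964)

α = 0.04; lower rank = 50 × 0.020 = 1; upper rank = 50 × 0.980 = 49.
The 1st smallest replicate is 0.6240; the 49th is 1.0964.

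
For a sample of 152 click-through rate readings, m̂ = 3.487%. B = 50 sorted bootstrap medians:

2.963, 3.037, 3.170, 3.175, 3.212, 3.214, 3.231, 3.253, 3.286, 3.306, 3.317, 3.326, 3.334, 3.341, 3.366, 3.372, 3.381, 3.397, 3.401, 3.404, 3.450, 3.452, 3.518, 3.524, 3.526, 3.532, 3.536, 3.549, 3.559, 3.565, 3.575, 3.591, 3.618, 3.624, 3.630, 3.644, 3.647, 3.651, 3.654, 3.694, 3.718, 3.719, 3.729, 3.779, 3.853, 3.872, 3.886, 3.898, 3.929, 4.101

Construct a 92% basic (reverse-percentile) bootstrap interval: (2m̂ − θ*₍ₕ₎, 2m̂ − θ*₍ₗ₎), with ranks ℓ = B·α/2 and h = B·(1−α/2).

(3.076, 3.937)

Percentile endpoints at ranks 2 and 48: θ*₍2₎ = 3.037, θ*₍48₎ = 3.898.
Basic interval reflects these around m̂:
  lower = 2 × 3.487 − 3.898 = 3.076
  upper = 2 × 3.487 − 3.037 = 3.937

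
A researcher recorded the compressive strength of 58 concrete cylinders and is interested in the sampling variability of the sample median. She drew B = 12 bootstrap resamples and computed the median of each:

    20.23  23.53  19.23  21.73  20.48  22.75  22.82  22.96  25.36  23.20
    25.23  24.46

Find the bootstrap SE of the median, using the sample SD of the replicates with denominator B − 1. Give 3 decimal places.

Bootstrap SE is the standard deviation of the 12 replicate medians.
Mean of replicates: (20.23 + 23.53 + 19.23 + 21.73 + 20.48 + 22.75 + 22.82 + 22.96 + 25.36 + 23.20 + 25.23 + 24.46) / 12 = 271.9800 / 12 = 22.6650
Sum of squared deviations: (−2.4350)² + (+0.8650)² + (−3.4350)² + (−0.9350)² + (−2.1850)² + (+0.0850)² + (+0.1550)² + (+0.2950)² + (+2.6950)² + (+0.5350)² + (+2.5650)² + (+1.7950)² = 41.5939
Variance = 41.5939 / 11 = 3.7813
SE* = √3.7813

SE* = 1.945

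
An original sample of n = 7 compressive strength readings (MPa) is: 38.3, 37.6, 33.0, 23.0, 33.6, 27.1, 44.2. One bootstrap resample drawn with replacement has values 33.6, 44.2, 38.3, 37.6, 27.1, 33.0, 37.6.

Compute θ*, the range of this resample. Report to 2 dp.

θ* = 17.10

Range = 44.2 − 27.1 = 17.10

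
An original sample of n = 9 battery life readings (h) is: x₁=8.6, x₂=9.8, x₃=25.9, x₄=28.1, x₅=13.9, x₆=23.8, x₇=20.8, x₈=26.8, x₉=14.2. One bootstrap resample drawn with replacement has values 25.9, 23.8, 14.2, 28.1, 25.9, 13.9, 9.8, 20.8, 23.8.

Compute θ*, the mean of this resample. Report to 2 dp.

θ* = 20.69

Mean = (25.9 + 23.8 + 14.2 + 28.1 + 25.9 + 13.9 + 9.8 + 20.8 + 23.8) / 9 = 186.20 / 9 = 20.69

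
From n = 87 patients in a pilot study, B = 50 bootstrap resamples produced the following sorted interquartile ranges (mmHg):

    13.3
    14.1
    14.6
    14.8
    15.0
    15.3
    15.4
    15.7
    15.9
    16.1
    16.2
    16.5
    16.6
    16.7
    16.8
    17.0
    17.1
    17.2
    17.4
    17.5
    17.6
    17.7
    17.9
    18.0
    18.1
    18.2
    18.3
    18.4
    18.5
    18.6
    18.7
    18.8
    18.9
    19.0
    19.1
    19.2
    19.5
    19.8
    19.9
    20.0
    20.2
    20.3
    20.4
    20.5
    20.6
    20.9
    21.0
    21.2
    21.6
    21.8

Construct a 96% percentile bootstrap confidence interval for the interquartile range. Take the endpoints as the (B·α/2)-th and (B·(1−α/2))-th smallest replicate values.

α = 0.04; lower rank = 50 × 0.020 = 1; upper rank = 50 × 0.980 = 49.
The 1st smallest replicate is 13.3; the 49th is 21.6.

(13.3, 21.6)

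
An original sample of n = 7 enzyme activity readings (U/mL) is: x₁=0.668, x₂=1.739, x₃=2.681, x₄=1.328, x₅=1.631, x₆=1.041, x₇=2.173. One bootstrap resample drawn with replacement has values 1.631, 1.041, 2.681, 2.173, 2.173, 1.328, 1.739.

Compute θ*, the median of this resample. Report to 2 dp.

θ* = 1.74

Sorted: 1.041, 1.328, 1.631, 1.739, 2.173, 2.173, 2.681
Median = middle value = 1.74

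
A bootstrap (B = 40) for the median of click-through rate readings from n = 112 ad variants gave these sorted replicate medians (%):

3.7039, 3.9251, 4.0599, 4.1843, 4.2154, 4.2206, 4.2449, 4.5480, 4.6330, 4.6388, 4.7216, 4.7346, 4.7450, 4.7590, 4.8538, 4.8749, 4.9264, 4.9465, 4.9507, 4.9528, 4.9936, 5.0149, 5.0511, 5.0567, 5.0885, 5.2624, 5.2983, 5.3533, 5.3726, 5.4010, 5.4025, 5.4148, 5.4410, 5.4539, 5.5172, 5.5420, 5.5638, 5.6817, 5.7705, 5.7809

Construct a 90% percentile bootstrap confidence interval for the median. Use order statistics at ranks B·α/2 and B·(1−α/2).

(3.9251, 5.6817)

α = 0.10; lower rank = 40 × 0.050 = 2; upper rank = 40 × 0.950 = 38.
The 2nd smallest replicate is 3.9251; the 38th is 5.6817.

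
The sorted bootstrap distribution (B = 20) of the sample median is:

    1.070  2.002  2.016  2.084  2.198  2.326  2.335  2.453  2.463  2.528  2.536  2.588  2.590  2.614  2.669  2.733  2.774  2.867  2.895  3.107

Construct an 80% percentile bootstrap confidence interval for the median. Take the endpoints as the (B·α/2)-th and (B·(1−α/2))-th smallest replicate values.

α = 0.20; lower rank = 20 × 0.100 = 2; upper rank = 20 × 0.900 = 18.
The 2nd smallest replicate is 2.002; the 18th is 2.867.

(2.002, 2.867)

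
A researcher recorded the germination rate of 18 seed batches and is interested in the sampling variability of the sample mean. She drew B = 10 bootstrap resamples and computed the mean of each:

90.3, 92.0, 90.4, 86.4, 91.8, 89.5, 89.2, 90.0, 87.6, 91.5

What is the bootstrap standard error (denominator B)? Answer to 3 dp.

Bootstrap SE is the standard deviation of the 10 replicate means.
Mean of replicates: (90.3 + 92.0 + 90.4 + 86.4 + 91.8 + 89.5 + 89.2 + 90.0 + 87.6 + 91.5) / 10 = 898.7000 / 10 = 89.8700
Sum of squared deviations: (+0.4300)² + (+2.1300)² + (+0.5300)² + (−3.4700)² + (+1.9300)² + (−0.3700)² + (−0.6700)² + (+0.1300)² + (−2.2700)² + (+1.6300)² = 29.1810
Variance = 29.1810 / 10 = 2.9181
SE* = √2.9181

SE* = 1.708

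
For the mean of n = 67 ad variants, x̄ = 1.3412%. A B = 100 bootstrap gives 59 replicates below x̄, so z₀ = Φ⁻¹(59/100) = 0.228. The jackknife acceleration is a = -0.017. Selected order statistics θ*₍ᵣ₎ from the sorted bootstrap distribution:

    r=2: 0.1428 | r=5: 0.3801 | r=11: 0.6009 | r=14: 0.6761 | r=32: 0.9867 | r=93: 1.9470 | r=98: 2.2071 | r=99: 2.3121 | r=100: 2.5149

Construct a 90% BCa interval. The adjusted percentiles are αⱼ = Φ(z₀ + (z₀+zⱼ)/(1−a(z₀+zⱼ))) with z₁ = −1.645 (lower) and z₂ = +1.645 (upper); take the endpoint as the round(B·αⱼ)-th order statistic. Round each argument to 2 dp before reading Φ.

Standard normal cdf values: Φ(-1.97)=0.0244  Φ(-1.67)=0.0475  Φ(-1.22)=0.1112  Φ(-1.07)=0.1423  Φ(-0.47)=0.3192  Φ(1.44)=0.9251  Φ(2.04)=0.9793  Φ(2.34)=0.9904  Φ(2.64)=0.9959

(0.6009, 2.2071)

Lower: z₀ + z₁ = 0.228 + (-1.645) = -1.417; 1 − a(z₀+z₁) = 1 − (-0.017)(-1.417) = 0.9759; argument = 0.228 + (-1.417)/0.9759 = -1.2240 → -1.22.
α₁ = Φ(-1.22) = 0.1112; rank = round(100 × 0.1112) = 11; θ*₍11₎ = 0.6009.
Upper: z₀ + z₂ = 1.873; 1 − a(z₀+z₂) = 1.0318; argument = 2.0432 → 2.04; α₂ = 0.9793; rank = 98; θ*₍98₎ = 2.2071.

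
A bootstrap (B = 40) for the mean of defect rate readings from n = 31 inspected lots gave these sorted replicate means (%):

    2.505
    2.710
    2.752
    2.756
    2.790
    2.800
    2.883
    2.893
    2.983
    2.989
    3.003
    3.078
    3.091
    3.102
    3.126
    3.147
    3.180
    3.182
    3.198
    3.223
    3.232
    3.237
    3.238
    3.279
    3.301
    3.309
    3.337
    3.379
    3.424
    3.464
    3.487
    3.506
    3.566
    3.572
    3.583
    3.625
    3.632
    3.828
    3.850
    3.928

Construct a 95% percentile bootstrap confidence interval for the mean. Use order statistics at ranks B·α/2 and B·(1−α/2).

(2.505, 3.850)

α = 0.05; lower rank = 40 × 0.025 = 1; upper rank = 40 × 0.975 = 39.
The 1st smallest replicate is 2.505; the 39th is 3.850.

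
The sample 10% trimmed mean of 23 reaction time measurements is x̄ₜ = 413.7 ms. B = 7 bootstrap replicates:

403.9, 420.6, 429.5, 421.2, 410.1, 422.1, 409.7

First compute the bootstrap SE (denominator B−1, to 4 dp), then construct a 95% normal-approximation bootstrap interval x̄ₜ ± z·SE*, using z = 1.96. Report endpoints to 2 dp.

(396.08, 431.32)

Mean of replicates = 416.7286; sum of squared deviations = 484.8543; SE* = √(484.8543/6) = 8.9894
Margin = 1.96 × 8.9894 = 17.619
Interval: 413.7 ± 17.619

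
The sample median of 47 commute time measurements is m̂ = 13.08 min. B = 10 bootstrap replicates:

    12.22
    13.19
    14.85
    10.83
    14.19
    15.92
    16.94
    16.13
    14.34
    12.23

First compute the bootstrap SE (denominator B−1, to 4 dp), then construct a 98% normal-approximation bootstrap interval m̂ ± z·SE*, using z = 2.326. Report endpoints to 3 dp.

(8.514, 17.646)

Mean of replicates = 14.0840; sum of squared deviations = 34.6768; SE* = √(34.6768/9) = 1.9629
Margin = 2.326 × 1.9629 = 4.5657
Interval: 13.08 ± 4.5657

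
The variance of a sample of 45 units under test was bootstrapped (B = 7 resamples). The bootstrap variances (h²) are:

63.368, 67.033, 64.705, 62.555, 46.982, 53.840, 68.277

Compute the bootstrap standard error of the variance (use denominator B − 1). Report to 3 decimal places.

Bootstrap SE is the standard deviation of the 7 replicate variances.
Mean of replicates: (63.368 + 67.033 + 64.705 + 62.555 + 46.982 + 53.840 + 68.277) / 7 = 426.7600 / 7 = 60.9657
Sum of squared deviations: (+2.4023)² + (+6.0673)² + (+3.7393)² + (+1.5893)² + (−13.9837)² + (−7.1257)² + (+7.3113)² = 358.8660
Variance = 358.8660 / 6 = 59.8110
SE* = √59.8110

SE* = 7.734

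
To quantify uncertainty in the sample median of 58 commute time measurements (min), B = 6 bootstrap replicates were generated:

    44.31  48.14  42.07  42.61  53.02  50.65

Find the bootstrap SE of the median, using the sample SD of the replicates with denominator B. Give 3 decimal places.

Bootstrap SE is the standard deviation of the 6 replicate medians.
Mean of replicates: (44.31 + 48.14 + 42.07 + 42.61 + 53.02 + 50.65) / 6 = 280.8000 / 6 = 46.8000
Sum of squared deviations: (−2.4900)² + (+1.3400)² + (−4.7300)² + (−4.1900)² + (+6.2200)² + (+3.8500)² = 101.4356
Variance = 101.4356 / 6 = 16.9059
SE* = √16.9059

SE* = 4.112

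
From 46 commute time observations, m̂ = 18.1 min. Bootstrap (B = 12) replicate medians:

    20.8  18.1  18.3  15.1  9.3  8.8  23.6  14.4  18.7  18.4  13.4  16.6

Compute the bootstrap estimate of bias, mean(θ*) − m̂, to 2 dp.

bias = −1.81

mean(θ*) = (20.8 + 18.1 + 18.3 + 15.1 + 9.3 + 8.8 + 23.6 + 14.4 + 18.7 + 18.4 + 13.4 + 16.6) / 12 = 16.292
bias = 16.292 − 18.1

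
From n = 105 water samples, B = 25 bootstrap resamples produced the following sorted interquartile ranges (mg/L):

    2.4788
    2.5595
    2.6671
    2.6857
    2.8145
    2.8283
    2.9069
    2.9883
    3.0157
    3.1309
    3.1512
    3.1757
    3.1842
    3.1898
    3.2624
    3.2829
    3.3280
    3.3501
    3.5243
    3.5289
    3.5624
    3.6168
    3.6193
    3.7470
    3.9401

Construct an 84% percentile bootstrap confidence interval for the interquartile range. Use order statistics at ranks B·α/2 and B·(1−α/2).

(2.5595, 3.6193)

α = 0.16; lower rank = 25 × 0.080 = 2; upper rank = 25 × 0.920 = 23.
The 2nd smallest replicate is 2.5595; the 23rd is 3.6193.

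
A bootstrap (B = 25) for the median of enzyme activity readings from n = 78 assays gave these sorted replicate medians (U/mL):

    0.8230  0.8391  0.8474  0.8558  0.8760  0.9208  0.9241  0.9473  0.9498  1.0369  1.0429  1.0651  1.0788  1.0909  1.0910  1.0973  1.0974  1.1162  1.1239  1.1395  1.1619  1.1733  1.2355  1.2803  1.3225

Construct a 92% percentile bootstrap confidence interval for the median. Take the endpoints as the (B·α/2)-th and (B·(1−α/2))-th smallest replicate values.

α = 0.08; lower rank = 25 × 0.040 = 1; upper rank = 25 × 0.960 = 24.
The 1st smallest replicate is 0.8230; the 24th is 1.2803.

(0.8230, 1.2803)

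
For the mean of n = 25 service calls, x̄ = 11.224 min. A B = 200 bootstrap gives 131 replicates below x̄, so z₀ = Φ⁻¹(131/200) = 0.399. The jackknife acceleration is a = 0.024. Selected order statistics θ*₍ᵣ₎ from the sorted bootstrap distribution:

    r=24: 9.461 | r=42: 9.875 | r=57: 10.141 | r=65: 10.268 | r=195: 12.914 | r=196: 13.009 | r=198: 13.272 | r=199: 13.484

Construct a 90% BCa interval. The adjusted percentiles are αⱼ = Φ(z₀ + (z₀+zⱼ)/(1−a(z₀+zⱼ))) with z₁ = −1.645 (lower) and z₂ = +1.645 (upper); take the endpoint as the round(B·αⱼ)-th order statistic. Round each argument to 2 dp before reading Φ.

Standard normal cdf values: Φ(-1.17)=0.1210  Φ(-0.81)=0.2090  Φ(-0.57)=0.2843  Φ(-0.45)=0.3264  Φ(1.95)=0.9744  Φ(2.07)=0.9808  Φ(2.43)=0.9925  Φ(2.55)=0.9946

(9.875, 13.484)

Lower: z₀ + z₁ = 0.399 + (-1.645) = -1.246; 1 − a(z₀+z₁) = 1 − (0.024)(-1.246) = 1.0299; argument = 0.399 + (-1.246)/1.0299 = -0.8108 → -0.81.
α₁ = Φ(-0.81) = 0.2090; rank = round(200 × 0.2090) = 42; θ*₍42₎ = 9.875.
Upper: z₀ + z₂ = 2.044; 1 − a(z₀+z₂) = 0.9509; argument = 2.5484 → 2.55; α₂ = 0.9946; rank = 199; θ*₍199₎ = 13.484.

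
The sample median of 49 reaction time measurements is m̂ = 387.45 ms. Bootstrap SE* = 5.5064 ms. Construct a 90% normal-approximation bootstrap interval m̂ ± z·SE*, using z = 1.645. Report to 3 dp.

Margin = 1.645 × 5.5064 = 9.0580
Interval: 387.45 ± 9.0580

(378.392, 396.508)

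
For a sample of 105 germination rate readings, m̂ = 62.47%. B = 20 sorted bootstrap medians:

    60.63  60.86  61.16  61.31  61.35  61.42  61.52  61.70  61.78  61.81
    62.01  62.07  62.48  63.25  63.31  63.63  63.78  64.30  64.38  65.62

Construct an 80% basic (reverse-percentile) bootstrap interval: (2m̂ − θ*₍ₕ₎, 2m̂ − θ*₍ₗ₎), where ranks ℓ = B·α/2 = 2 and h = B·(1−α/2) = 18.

Percentile endpoints at ranks 2 and 18: θ*₍2₎ = 60.86, θ*₍18₎ = 64.30.
Basic interval reflects these around m̂:
  lower = 2 × 62.47 − 64.30 = 60.64
  upper = 2 × 62.47 − 60.86 = 64.08

(60.64, 64.08)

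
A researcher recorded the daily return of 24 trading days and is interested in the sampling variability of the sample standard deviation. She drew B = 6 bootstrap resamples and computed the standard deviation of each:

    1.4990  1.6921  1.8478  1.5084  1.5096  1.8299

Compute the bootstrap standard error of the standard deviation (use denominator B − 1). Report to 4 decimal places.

SE* = 0.1648

Bootstrap SE is the standard deviation of the 6 replicate standard deviations.
Mean of replicates: (1.4990 + 1.6921 + 1.8478 + 1.5084 + 1.5096 + 1.8299) / 6 = 9.88680 / 6 = 1.64780
Sum of squared deviations: (−0.14880)² + (+0.04430)² + (+0.20000)² + (−0.13940)² + (−0.13820)² + (+0.18210)² = 0.13580
Variance = 0.13580 / 5 = 0.02716
SE* = √0.02716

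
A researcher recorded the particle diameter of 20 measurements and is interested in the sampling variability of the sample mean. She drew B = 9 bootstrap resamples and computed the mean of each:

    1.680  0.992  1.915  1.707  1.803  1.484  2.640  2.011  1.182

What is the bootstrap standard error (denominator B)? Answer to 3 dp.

SE* = 0.454

Bootstrap SE is the standard deviation of the 9 replicate means.
Mean of replicates: (1.680 + 0.992 + 1.915 + 1.707 + 1.803 + 1.484 + 2.640 + 2.011 + 1.182) / 9 = 15.4140 / 9 = 1.7127
Sum of squared deviations: (−0.0327)² + (−0.7207)² + (+0.2023)² + (−0.0057)² + (+0.0903)² + (−0.2287)² + (+0.9273)² + (+0.2983)² + (−0.5307)² = 1.8524
Variance = 1.8524 / 9 = 0.2058
SE* = √0.2058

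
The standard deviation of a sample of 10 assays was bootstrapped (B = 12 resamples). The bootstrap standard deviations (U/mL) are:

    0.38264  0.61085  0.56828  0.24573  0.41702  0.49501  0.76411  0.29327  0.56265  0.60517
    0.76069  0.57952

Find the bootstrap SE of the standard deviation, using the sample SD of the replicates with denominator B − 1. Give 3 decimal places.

SE* = 0.164

Bootstrap SE is the standard deviation of the 12 replicate standard deviations.
Mean of replicates: (0.38264 + 0.61085 + 0.56828 + 0.24573 + 0.41702 + 0.49501 + 0.76411 + 0.29327 + 0.56265 + 0.60517 + 0.76069 + 0.57952) / 12 = 6.284940 / 12 = 0.523745
Sum of squared deviations: (−0.141105)² + (+0.087105)² + (+0.044535)² + (−0.278015)² + (−0.106725)² + (−0.028735)² + (+0.240365)² + (−0.230475)² + (+0.038905)² + (+0.081425)² + (+0.236945)² + (+0.055775)² = 0.297281
Variance = 0.297281 / 11 = 0.027026
SE* = √0.027026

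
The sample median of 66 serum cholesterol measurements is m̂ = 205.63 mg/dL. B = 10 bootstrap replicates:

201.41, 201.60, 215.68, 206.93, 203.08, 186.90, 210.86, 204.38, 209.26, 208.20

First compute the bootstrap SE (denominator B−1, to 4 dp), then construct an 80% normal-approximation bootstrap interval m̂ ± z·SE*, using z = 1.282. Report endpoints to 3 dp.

Mean of replicates = 204.8300; sum of squared deviations = 536.3544; SE* = √(536.3544/9) = 7.7198
Margin = 1.282 × 7.7198 = 9.8968
Interval: 205.63 ± 9.8968

(195.733, 215.527)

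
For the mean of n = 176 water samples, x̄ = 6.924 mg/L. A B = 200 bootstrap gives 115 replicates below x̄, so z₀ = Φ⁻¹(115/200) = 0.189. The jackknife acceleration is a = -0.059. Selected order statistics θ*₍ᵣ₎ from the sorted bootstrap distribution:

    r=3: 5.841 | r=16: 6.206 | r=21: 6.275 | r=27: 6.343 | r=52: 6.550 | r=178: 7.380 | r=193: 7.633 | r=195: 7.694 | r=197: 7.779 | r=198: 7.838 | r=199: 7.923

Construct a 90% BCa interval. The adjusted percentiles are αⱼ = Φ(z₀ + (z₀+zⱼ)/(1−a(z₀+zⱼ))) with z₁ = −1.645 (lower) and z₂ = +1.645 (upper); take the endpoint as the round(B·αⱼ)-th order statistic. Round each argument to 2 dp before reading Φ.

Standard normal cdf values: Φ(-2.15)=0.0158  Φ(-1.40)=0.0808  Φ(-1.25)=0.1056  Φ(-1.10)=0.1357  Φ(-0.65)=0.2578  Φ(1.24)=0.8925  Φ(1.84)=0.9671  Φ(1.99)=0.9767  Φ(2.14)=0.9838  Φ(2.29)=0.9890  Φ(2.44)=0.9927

Lower: z₀ + z₁ = 0.189 + (-1.645) = -1.456; 1 − a(z₀+z₁) = 1 − (-0.059)(-1.456) = 0.9141; argument = 0.189 + (-1.456)/0.9141 = -1.4038 → -1.40.
α₁ = Φ(-1.40) = 0.0808; rank = round(200 × 0.0808) = 16; θ*₍16₎ = 6.206.
Upper: z₀ + z₂ = 1.834; 1 − a(z₀+z₂) = 1.1082; argument = 1.8439 → 1.84; α₂ = 0.9671; rank = 193; θ*₍193₎ = 7.633.

(6.206, 7.633)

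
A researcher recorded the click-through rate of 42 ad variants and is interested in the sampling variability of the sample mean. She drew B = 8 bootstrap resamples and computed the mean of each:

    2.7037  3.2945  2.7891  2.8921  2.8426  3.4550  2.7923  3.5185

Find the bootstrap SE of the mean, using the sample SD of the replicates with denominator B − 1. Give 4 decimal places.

Bootstrap SE is the standard deviation of the 8 replicate means.
Mean of replicates: (2.7037 + 3.2945 + 2.7891 + 2.8921 + 2.8426 + 3.4550 + 2.7923 + 3.5185) / 8 = 24.28780 / 8 = 3.03598
Sum of squared deviations: (−0.33228)² + (+0.25853)² + (−0.24688)² + (−0.14387)² + (−0.19338)² + (+0.41902)² + (−0.24368)² + (+0.48252)² = 0.76407
Variance = 0.76407 / 7 = 0.10915
SE* = √0.10915

SE* = 0.3304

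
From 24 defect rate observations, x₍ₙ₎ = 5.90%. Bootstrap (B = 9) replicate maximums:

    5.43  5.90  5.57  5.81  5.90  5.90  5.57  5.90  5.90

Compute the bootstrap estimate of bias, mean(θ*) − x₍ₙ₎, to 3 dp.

mean(θ*) = (5.43 + 5.90 + 5.57 + 5.81 + 5.90 + 5.90 + 5.57 + 5.90 + 5.90) / 9 = 5.7644
bias = 5.7644 − 5.90

bias = −0.136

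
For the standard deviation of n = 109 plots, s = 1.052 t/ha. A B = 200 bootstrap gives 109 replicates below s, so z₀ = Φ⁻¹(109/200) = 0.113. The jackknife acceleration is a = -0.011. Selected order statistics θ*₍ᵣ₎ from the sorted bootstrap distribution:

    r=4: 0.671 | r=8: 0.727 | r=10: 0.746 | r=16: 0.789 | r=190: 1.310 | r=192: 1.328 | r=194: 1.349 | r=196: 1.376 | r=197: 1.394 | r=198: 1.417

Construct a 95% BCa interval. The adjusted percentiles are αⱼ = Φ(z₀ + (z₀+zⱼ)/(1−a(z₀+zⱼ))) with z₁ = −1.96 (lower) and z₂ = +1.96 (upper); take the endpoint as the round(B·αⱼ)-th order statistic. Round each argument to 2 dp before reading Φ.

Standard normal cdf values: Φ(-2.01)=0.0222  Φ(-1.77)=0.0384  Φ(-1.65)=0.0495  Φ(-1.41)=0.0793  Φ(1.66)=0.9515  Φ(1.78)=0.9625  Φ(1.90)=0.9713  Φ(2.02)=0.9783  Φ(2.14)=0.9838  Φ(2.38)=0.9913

Lower: z₀ + z₁ = 0.113 + (-1.960) = -1.847; 1 − a(z₀+z₁) = 1 − (-0.011)(-1.847) = 0.9797; argument = 0.113 + (-1.847)/0.9797 = -1.7723 → -1.77.
α₁ = Φ(-1.77) = 0.0384; rank = round(200 × 0.0384) = 8; θ*₍8₎ = 0.727.
Upper: z₀ + z₂ = 2.073; 1 − a(z₀+z₂) = 1.0228; argument = 2.1398 → 2.14; α₂ = 0.9838; rank = 197; θ*₍197₎ = 1.394.

(0.727, 1.394)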